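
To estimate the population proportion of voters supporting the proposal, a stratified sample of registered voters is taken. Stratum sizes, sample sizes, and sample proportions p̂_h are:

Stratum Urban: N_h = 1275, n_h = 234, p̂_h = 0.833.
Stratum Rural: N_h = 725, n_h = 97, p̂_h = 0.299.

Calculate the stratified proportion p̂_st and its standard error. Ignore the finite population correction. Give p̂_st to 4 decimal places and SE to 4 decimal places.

p̂_st ≈ 0.6394, SE ≈ 0.0230

N = 2000; stratum weights W_h = N_h/N.
p̂_st = Σ W_h p̂_h = (1275·0.833 + 725·0.299)/2000 = 0.63942
V̂(p̂_st) = Σ W_h² p̂_h(1−p̂_h)/(n_h−1):
  stratum Urban: (1275/2000)²·0.833·0.167/233 = 0.000242642
  stratum Rural: (725/2000)²·0.299·0.701/96 = 0.000286902
V̂(p̂_st) = 0.000529544; SE = √V̂ = 0.0230118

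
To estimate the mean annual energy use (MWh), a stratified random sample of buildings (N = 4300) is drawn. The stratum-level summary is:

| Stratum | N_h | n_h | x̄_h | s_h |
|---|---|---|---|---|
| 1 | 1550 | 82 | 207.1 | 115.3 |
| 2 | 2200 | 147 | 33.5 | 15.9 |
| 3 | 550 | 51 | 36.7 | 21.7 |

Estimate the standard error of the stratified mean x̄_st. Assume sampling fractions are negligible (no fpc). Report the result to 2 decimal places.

SE(x̄_st) ≈ 4.65

V̂(x̄_st) = Σ W_h² s_h²/n_h, with W_h = N_h/N and N = 4300:
  stratum 1: (1550/4300)²·115.3²/82 = 21.0655
  stratum 2: (2200/4300)²·15.9²/147 = 0.450179
  stratum 3: (550/4300)²·21.7²/51 = 0.151056
V̂(x̄_st) = 21.6667
SE(x̄_st) = √21.6667 = 4.65475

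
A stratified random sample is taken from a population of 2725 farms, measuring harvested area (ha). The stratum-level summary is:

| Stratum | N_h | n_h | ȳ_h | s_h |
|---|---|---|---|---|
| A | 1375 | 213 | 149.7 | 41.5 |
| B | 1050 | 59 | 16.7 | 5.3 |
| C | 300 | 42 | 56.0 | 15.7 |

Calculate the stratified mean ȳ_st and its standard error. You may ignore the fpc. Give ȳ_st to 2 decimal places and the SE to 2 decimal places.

ȳ_st ≈ 88.14, SE ≈ 1.48

ȳ_st = Σ W_h ȳ_h = (1375·149.7 + 1050·16.7 + 300·56.0)/2725 = 88.13670
V̂(ȳ_st) = Σ W_h² s_h²/n_h, with W_h = N_h/N and N = 2725:
  stratum A: (1375/2725)²·41.5²/213 = 2.05868
  stratum B: (1050/2725)²·5.3²/59 = 0.0706879
  stratum C: (300/2725)²·15.7²/42 = 0.0711311
V̂(ȳ_st) = 2.2005
SE(ȳ_st) = √2.2005 = 1.48341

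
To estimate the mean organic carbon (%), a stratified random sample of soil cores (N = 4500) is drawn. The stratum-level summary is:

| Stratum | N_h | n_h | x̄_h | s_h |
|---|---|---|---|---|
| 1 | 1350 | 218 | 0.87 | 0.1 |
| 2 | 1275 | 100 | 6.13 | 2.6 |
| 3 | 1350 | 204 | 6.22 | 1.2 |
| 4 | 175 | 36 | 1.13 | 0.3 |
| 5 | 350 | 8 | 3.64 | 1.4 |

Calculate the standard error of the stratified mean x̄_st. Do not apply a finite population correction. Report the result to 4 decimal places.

SE(x̄_st) ≈ 0.0869

V̂(x̄_st) = Σ W_h² s_h²/n_h, with W_h = N_h/N and N = 4500:
  stratum 1: (1350/4500)²·0.1²/218 = 4.12844e-06
  stratum 2: (1275/4500)²·2.6²/100 = 0.00542678
  stratum 3: (1350/4500)²·1.2²/204 = 0.000635294
  stratum 4: (175/4500)²·0.3²/36 = 3.78086e-06
  stratum 5: (350/4500)²·1.4²/8 = 0.0014821
V̂(x̄_st) = 0.00755208
SE(x̄_st) = √0.00755208 = 0.0869027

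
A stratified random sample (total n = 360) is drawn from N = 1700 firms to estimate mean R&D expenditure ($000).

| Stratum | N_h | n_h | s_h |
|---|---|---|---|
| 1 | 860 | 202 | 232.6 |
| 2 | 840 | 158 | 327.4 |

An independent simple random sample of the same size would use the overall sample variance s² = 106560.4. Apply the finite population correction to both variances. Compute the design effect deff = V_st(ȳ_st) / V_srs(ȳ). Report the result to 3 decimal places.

deff ≈ 0.801

V̂(ȳ_st) = Σ W_h² (1 − n_h/N_h) s_h²/n_h, with W_h = N_h/N and N = 1700:
  stratum 1: (860/1700)²·(1 − 202/860)·232.6²/202 = 52.4438
  stratum 2: (840/1700)²·(1 − 158/840)·327.4²/158 = 134.483
V_st = 186.926
V_srs = (1 − 360/1700)·106560.4/360 = 233.319
deff = V_st / V_srs = 186.926/233.319 = 0.8012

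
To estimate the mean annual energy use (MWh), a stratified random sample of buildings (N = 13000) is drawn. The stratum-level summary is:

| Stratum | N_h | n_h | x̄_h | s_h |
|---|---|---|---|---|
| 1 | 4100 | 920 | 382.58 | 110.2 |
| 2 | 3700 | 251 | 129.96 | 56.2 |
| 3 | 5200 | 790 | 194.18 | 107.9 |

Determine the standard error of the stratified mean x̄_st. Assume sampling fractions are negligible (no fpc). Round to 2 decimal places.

V̂(x̄_st) = Σ W_h² s_h²/n_h, with W_h = N_h/N and N = 13000:
  stratum 1: (4100/13000)²·110.2²/920 = 1.31297
  stratum 2: (3700/13000)²·56.2²/251 = 1.01933
  stratum 3: (5200/13000)²·107.9²/790 = 2.35796
V̂(x̄_st) = 4.69026
SE(x̄_st) = √4.69026 = 2.1657

SE(x̄_st) ≈ 2.17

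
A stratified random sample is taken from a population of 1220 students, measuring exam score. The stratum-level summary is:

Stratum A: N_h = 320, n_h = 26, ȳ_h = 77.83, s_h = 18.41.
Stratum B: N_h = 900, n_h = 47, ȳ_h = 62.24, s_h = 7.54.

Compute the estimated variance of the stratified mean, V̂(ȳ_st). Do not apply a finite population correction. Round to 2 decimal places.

V̂(ȳ_st) ≈ 1.56

V̂(ȳ_st) = Σ W_h² s_h²/n_h, with W_h = N_h/N and N = 1220:
  stratum A: (320/1220)²·18.41²/26 = 0.896839
  stratum B: (900/1220)²·7.54²/47 = 0.658279
V̂(ȳ_st) = 1.55512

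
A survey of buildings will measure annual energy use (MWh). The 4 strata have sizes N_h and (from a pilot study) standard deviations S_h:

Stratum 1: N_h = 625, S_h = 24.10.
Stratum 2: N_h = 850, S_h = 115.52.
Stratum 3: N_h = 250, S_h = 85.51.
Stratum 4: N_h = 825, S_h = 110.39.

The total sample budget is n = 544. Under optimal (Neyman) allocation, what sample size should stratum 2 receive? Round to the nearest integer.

237

Neyman allocation: n_h = n · N_h S_h / Σ N_i S_i, with n = 544.
  stratum 1: N_h·S_h = 625·24.10 = 15062.50
  stratum 2: N_h·S_h = 850·115.52 = 98192.00
  stratum 3: N_h·S_h = 250·85.51 = 21377.50
  stratum 4: N_h·S_h = 825·110.39 = 91071.75
Σ N_h S_h = 225703.75
n for stratum 2 = 544·98192.00/225703.75 = 236.666 → 237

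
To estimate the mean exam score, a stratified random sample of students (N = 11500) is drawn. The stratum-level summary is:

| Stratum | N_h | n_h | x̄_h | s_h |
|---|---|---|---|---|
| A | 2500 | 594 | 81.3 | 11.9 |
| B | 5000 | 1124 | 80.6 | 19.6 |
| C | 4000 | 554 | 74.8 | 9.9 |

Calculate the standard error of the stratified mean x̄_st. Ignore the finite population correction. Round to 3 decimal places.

SE(x̄_st) ≈ 0.312

V̂(x̄_st) = Σ W_h² s_h²/n_h, with W_h = N_h/N and N = 11500:
  stratum A: (2500/11500)²·11.9²/594 = 0.0112666
  stratum B: (5000/11500)²·19.6²/1124 = 0.0646086
  stratum C: (4000/11500)²·9.9²/554 = 0.0214035
V̂(x̄_st) = 0.0972787
SE(x̄_st) = √0.0972787 = 0.311895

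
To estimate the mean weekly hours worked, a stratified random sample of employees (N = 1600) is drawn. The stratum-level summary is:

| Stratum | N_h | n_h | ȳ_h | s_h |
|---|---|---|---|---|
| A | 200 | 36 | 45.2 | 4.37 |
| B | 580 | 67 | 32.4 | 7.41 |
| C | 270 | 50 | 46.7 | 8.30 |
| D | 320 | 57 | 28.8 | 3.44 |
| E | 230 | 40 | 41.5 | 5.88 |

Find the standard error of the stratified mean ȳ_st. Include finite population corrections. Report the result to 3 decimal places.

V̂(ȳ_st) = Σ W_h² (1 − n_h/N_h) s_h²/n_h, with W_h = N_h/N and N = 1600:
  stratum A: (200/1600)²·(1 − 36/200)·4.37²/36 = 0.00679664
  stratum B: (580/1600)²·(1 − 67/580)·7.41²/67 = 0.0952504
  stratum C: (270/1600)²·(1 − 50/270)·8.30²/50 = 0.0319693
  stratum D: (320/1600)²·(1 − 57/320)·3.44²/57 = 0.00682508
  stratum E: (230/1600)²·(1 − 40/230)·5.88²/40 = 0.0147549
V̂(ȳ_st) = 0.155596
SE(ȳ_st) = √0.155596 = 0.394457

SE(ȳ_st) ≈ 0.394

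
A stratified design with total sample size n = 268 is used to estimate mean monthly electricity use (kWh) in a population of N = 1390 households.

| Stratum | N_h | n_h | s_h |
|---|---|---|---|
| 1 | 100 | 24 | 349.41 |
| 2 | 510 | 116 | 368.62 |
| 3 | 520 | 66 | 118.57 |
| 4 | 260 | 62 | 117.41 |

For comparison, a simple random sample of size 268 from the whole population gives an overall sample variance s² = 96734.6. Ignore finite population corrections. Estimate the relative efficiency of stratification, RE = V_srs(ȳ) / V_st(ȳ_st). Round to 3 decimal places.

V̂(ȳ_st) = Σ W_h² s_h²/n_h, with W_h = N_h/N and N = 1390:
  stratum 1: (100/1390)²·349.41²/24 = 26.3287
  stratum 2: (510/1390)²·368.62²/116 = 157.692
  stratum 3: (520/1390)²·118.57²/66 = 29.8114
  stratum 4: (260/1390)²·117.41²/62 = 7.77921
V_st = 221.612
V_srs = s²/n = 96734.6/268 = 360.95
Relative efficiency = V_srs / V_st = 360.95/221.612 = 1.6287

RE ≈ 1.629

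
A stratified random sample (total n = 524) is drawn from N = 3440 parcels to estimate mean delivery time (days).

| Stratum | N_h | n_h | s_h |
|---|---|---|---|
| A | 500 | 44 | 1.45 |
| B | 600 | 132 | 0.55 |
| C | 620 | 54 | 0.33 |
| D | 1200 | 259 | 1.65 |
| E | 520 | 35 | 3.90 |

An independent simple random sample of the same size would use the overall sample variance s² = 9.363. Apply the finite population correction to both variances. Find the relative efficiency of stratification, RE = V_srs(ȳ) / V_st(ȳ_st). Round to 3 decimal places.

V̂(ȳ_st) = Σ W_h² (1 − n_h/N_h) s_h²/n_h, with W_h = N_h/N and N = 3440:
  stratum A: (500/3440)²·(1 − 44/500)·1.45²/44 = 0.000920664
  stratum B: (600/3440)²·(1 − 132/600)·0.55²/132 = 5.43791e-05
  stratum C: (620/3440)²·(1 − 54/620)·0.33²/54 = 5.98033e-05
  stratum D: (1200/3440)²·(1 − 259/1200)·1.65²/259 = 0.00100305
  stratum E: (520/3440)²·(1 − 35/520)·3.90²/35 = 0.00926167
V_st = 0.0112996
V_srs = (1 − 524/3440)·9.363/524 = 0.0151465
Relative efficiency = V_srs / V_st = 0.0151465/0.0112996 = 1.3405

RE ≈ 1.340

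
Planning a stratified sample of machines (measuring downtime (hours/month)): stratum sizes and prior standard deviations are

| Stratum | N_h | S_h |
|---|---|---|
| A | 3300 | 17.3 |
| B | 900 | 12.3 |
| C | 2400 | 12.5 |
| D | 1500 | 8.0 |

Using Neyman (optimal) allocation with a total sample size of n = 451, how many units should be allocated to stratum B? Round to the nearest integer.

45

Neyman allocation: n_h = n · N_h S_h / Σ N_i S_i, with n = 451.
  stratum A: N_h·S_h = 3300·17.3 = 57090.00
  stratum B: N_h·S_h = 900·12.3 = 11070.00
  stratum C: N_h·S_h = 2400·12.5 = 30000.00
  stratum D: N_h·S_h = 1500·8.0 = 12000.00
Σ N_h S_h = 110160.00
n for stratum B = 451·11070.00/110160.00 = 45.321 → 45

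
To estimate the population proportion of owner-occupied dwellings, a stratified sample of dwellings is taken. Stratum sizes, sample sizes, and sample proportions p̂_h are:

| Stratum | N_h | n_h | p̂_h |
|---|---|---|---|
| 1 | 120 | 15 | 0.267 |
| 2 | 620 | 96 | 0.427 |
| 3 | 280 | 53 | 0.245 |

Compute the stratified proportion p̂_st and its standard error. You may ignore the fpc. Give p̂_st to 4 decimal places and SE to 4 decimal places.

p̂_st ≈ 0.3582, SE ≈ 0.0376

N = 1020; stratum weights W_h = N_h/N.
p̂_st = Σ W_h p̂_h = (120·0.267 + 620·0.427 + 280·0.245)/1020 = 0.35822
V̂(p̂_st) = Σ W_h² p̂_h(1−p̂_h)/(n_h−1):
  stratum 1: (120/1020)²·0.267·0.733/14 = 0.000193486
  stratum 2: (620/1020)²·0.427·0.573/95 = 0.000951573
  stratum 3: (280/1020)²·0.245·0.755/52 = 0.000268056
V̂(p̂_st) = 0.00141311; SE = √V̂ = 0.0375914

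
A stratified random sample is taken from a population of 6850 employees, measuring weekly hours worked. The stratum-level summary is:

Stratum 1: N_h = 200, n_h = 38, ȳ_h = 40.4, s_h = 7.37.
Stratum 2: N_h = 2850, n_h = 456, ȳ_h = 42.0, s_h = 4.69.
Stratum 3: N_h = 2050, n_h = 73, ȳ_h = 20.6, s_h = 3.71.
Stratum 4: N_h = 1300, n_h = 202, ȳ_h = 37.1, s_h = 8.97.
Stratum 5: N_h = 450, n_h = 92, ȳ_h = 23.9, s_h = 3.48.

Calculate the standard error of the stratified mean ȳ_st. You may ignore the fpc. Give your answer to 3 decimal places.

V̂(ȳ_st) = Σ W_h² s_h²/n_h, with W_h = N_h/N and N = 6850:
  stratum 1: (200/6850)²·7.37²/38 = 0.00121851
  stratum 2: (2850/6850)²·4.69²/456 = 0.00835006
  stratum 3: (2050/6850)²·3.71²/73 = 0.016887
  stratum 4: (1300/6850)²·8.97²/202 = 0.0143463
  stratum 5: (450/6850)²·3.48²/92 = 0.000568087
V̂(ȳ_st) = 0.0413699
SE(ȳ_st) = √0.0413699 = 0.203396

SE(ȳ_st) ≈ 0.203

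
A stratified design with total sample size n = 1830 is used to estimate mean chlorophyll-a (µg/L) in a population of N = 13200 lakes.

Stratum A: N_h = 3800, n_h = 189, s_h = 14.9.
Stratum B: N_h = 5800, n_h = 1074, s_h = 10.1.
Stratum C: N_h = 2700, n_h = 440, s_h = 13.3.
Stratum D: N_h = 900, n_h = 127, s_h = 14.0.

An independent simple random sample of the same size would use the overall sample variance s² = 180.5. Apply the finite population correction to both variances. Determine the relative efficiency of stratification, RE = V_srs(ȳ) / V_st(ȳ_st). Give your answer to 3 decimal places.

V̂(ȳ_st) = Σ W_h² (1 − n_h/N_h) s_h²/n_h, with W_h = N_h/N and N = 13200:
  stratum A: (3800/13200)²·(1 − 189/3800)·14.9²/189 = 0.0925069
  stratum B: (5800/13200)²·(1 − 1074/5800)·10.1²/1074 = 0.0149421
  stratum C: (2700/13200)²·(1 − 440/2700)·13.3²/440 = 0.0140791
  stratum D: (900/13200)²·(1 − 127/900)·14.0²/127 = 0.00616207
V_st = 0.12769
V_srs = (1 − 1830/13200)·180.5/1830 = 0.0849596
Relative efficiency = V_srs / V_st = 0.0849596/0.12769 = 0.6654

RE ≈ 0.665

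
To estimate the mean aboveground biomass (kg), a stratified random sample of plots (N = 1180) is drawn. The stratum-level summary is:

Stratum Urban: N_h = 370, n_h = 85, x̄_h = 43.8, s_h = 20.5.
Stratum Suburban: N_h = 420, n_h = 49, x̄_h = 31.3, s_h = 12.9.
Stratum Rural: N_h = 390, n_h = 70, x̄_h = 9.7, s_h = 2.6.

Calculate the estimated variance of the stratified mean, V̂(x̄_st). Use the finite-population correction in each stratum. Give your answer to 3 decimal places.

V̂(x̄_st) ≈ 0.763

V̂(x̄_st) = Σ W_h² (1 − n_h/N_h) s_h²/n_h, with W_h = N_h/N and N = 1180:
  stratum Urban: (370/1180)²·(1 − 85/370)·20.5²/85 = 0.374431
  stratum Suburban: (420/1180)²·(1 − 49/420)·12.9²/49 = 0.380052
  stratum Rural: (390/1180)²·(1 − 70/390)·2.6²/70 = 0.00865564
V̂(x̄_st) = 0.763138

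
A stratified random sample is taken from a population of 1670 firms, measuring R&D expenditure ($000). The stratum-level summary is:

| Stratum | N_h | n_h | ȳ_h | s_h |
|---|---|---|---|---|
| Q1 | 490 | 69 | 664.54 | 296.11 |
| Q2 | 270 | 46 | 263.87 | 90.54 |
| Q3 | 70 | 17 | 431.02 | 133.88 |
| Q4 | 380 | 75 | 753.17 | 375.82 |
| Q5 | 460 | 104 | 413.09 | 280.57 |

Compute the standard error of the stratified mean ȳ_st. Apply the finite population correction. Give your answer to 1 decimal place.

SE(ȳ_st) ≈ 14.9

V̂(ȳ_st) = Σ W_h² (1 − n_h/N_h) s_h²/n_h, with W_h = N_h/N and N = 1670:
  stratum Q1: (490/1670)²·(1 − 69/490)·296.11²/69 = 93.9945
  stratum Q2: (270/1670)²·(1 − 46/270)·90.54²/46 = 3.86458
  stratum Q3: (70/1670)²·(1 − 17/70)·133.88²/17 = 1.40257
  stratum Q4: (380/1670)²·(1 − 75/380)·375.82²/75 = 78.2617
  stratum Q5: (460/1670)²·(1 − 104/460)·280.57²/104 = 44.4451
V̂(ȳ_st) = 221.968
SE(ȳ_st) = √221.968 = 14.8986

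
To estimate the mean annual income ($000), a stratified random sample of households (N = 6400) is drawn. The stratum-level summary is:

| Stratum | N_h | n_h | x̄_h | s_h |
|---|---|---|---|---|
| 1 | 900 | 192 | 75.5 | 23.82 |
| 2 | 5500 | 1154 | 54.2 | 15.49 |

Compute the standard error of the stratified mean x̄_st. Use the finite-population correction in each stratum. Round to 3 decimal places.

SE(x̄_st) ≈ 0.409

V̂(x̄_st) = Σ W_h² (1 − n_h/N_h) s_h²/n_h, with W_h = N_h/N and N = 6400:
  stratum 1: (900/6400)²·(1 − 192/900)·23.82²/192 = 0.0459725
  stratum 2: (5500/6400)²·(1 − 1154/5500)·15.49²/1154 = 0.121336
V̂(x̄_st) = 0.167308
SE(x̄_st) = √0.167308 = 0.409034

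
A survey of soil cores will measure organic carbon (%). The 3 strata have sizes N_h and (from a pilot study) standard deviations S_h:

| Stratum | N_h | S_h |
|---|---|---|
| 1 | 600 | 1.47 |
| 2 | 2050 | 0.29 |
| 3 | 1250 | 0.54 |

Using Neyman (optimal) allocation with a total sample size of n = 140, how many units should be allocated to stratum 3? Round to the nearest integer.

Neyman allocation: n_h = n · N_h S_h / Σ N_i S_i, with n = 140.
  stratum 1: N_h·S_h = 600·1.47 = 882.00
  stratum 2: N_h·S_h = 2050·0.29 = 594.50
  stratum 3: N_h·S_h = 1250·0.54 = 675.00
Σ N_h S_h = 2151.50
n for stratum 3 = 140·675.00/2151.50 = 43.923 → 44

44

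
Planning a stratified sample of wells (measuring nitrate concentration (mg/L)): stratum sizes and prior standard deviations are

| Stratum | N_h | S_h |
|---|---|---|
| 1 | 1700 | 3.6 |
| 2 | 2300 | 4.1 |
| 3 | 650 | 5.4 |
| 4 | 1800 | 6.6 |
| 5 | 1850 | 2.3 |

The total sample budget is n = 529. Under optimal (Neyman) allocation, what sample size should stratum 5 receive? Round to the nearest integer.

Neyman allocation: n_h = n · N_h S_h / Σ N_i S_i, with n = 529.
  stratum 1: N_h·S_h = 1700·3.6 = 6120.00
  stratum 2: N_h·S_h = 2300·4.1 = 9430.00
  stratum 3: N_h·S_h = 650·5.4 = 3510.00
  stratum 4: N_h·S_h = 1800·6.6 = 11880.00
  stratum 5: N_h·S_h = 1850·2.3 = 4255.00
Σ N_h S_h = 35195.00
n for stratum 5 = 529·4255.00/35195.00 = 63.955 → 64

64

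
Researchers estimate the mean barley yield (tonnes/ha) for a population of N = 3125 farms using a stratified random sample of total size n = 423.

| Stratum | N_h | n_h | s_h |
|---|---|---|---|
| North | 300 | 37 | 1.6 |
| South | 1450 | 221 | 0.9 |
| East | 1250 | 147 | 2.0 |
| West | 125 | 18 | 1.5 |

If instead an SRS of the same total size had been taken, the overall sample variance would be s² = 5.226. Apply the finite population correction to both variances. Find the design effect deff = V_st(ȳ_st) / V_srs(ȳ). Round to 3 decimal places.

deff ≈ 0.491

V̂(ȳ_st) = Σ W_h² (1 − n_h/N_h) s_h²/n_h, with W_h = N_h/N and N = 3125:
  stratum North: (300/3125)²·(1 − 37/300)·1.6²/37 = 0.000559004
  stratum South: (1450/3125)²·(1 − 221/1450)·0.9²/221 = 0.000668825
  stratum East: (1250/3125)²·(1 − 147/1250)·2.0²/147 = 0.00384174
  stratum West: (125/3125)²·(1 − 18/125)·1.5²/18 = 0.0001712
V_st = 0.00524077
V_srs = (1 − 423/3125)·5.226/423 = 0.0106823
deff = V_st / V_srs = 0.00524077/0.0106823 = 0.4906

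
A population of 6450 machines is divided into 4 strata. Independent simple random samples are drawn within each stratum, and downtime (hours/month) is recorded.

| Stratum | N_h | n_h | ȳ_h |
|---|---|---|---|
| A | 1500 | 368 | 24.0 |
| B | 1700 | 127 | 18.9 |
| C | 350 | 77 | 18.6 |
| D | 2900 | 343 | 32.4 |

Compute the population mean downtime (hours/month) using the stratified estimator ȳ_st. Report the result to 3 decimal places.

N = Σ N_h = 6450. Stratum weights W_h = N_h/N.
ȳ_st = (1500·24.0 + 1700·18.9 + 350·18.6 + 2900·32.4) / 6450 = 26.13953

ȳ_st ≈ 26.140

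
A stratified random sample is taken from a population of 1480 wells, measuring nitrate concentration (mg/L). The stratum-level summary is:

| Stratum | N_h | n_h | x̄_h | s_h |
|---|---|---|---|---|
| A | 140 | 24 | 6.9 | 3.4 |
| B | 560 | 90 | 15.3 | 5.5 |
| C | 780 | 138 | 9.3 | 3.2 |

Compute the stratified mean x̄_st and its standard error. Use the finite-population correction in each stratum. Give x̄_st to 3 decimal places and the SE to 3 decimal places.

x̄_st ≈ 11.343, SE ≈ 0.247

x̄_st = Σ W_h x̄_h = (140·6.9 + 560·15.3 + 780·9.3)/1480 = 11.34324
V̂(x̄_st) = Σ W_h² (1 − n_h/N_h) s_h²/n_h, with W_h = N_h/N and N = 1480:
  stratum A: (140/1480)²·(1 − 24/140)·3.4²/24 = 0.00357116
  stratum B: (560/1480)²·(1 − 90/560)·5.5²/90 = 0.0403873
  stratum C: (780/1480)²·(1 − 138/780)·3.2²/138 = 0.016964
V̂(x̄_st) = 0.0609225
SE(x̄_st) = √0.0609225 = 0.246825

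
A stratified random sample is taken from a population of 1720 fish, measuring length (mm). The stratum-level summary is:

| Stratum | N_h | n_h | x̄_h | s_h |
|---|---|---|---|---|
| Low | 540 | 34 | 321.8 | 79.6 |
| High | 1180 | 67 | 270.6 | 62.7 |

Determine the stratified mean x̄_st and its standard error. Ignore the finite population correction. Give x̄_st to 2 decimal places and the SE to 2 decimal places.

x̄_st ≈ 286.67, SE ≈ 6.78

x̄_st = Σ W_h x̄_h = (540·321.8 + 1180·270.6)/1720 = 286.67442
V̂(x̄_st) = Σ W_h² s_h²/n_h, with W_h = N_h/N and N = 1720:
  stratum Low: (540/1720)²·79.6²/34 = 18.3687
  stratum High: (1180/1720)²·62.7²/67 = 27.6164
V̂(x̄_st) = 45.9851
SE(x̄_st) = √45.9851 = 6.78123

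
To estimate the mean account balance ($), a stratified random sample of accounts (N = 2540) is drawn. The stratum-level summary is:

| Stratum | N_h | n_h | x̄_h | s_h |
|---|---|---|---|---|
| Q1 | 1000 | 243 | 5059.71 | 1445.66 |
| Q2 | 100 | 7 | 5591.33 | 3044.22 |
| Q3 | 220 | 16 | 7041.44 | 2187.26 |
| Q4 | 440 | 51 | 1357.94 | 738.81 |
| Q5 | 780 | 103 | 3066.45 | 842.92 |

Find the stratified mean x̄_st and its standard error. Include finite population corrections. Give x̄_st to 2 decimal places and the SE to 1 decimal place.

x̄_st ≈ 3998.93, SE ≈ 76.5

x̄_st = Σ W_h x̄_h = (1000·5059.71 + 100·5591.33 + 220·7041.44 + 440·1357.94 + 780·3066.45)/2540 = 3998.93087
V̂(x̄_st) = Σ W_h² (1 − n_h/N_h) s_h²/n_h, with W_h = N_h/N and N = 2540:
  stratum Q1: (1000/2540)²·(1 − 243/1000)·1445.66²/243 = 1009.15
  stratum Q2: (100/2540)²·(1 − 7/100)·3044.22²/7 = 1908.4
  stratum Q3: (220/2540)²·(1 − 16/220)·2187.26²/16 = 2080.01
  stratum Q4: (440/2540)²·(1 − 51/440)·738.81²/51 = 283.942
  stratum Q5: (780/2540)²·(1 − 103/780)·842.92²/103 = 564.614
V̂(x̄_st) = 5846.12
SE(x̄_st) = √5846.12 = 76.4599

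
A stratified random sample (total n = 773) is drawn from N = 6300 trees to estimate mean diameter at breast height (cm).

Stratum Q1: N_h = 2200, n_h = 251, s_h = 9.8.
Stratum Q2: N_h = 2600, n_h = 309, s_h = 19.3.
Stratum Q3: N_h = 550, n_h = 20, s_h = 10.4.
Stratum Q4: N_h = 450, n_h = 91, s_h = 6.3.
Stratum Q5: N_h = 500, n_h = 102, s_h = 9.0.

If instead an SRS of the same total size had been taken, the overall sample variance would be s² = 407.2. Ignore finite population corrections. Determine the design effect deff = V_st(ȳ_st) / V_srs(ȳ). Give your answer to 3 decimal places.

deff ≈ 0.570

V̂(ȳ_st) = Σ W_h² s_h²/n_h, with W_h = N_h/N and N = 6300:
  stratum Q1: (2200/6300)²·9.8²/251 = 0.0466598
  stratum Q2: (2600/6300)²·19.3²/309 = 0.205315
  stratum Q3: (550/6300)²·10.4²/20 = 0.0412174
  stratum Q4: (450/6300)²·6.3²/91 = 0.00222527
  stratum Q5: (500/6300)²·9.0²/102 = 0.005002
V_st = 0.30042
V_srs = s²/n = 407.2/773 = 0.526779
deff = V_st / V_srs = 0.30042/0.526779 = 0.5703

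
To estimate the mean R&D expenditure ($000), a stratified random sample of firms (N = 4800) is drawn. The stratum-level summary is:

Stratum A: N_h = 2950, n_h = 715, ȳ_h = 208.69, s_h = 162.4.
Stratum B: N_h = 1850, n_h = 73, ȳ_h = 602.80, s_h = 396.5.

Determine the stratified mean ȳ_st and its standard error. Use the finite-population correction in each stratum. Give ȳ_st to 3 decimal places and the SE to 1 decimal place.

ȳ_st = Σ W_h ȳ_h = (2950·208.69 + 1850·602.80)/4800 = 360.58656
V̂(ȳ_st) = Σ W_h² (1 − n_h/N_h) s_h²/n_h, with W_h = N_h/N and N = 4800:
  stratum A: (2950/4800)²·(1 − 715/2950)·162.4²/715 = 10.5556
  stratum B: (1850/4800)²·(1 − 73/1850)·396.5²/73 = 307.284
V̂(ȳ_st) = 317.84
SE(ȳ_st) = √317.84 = 17.8281

ȳ_st ≈ 360.587, SE ≈ 17.8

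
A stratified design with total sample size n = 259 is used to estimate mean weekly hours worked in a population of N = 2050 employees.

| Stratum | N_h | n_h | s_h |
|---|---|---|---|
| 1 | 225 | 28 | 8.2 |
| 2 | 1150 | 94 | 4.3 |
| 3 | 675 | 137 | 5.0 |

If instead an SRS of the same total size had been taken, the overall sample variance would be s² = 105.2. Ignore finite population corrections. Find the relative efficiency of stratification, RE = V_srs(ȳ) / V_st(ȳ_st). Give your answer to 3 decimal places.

V̂(ȳ_st) = Σ W_h² s_h²/n_h, with W_h = N_h/N and N = 2050:
  stratum 1: (225/2050)²·8.2²/28 = 0.0289286
  stratum 2: (1150/2050)²·4.3²/94 = 0.0619009
  stratum 3: (675/2050)²·5.0²/137 = 0.0197842
V_st = 0.110614
V_srs = s²/n = 105.2/259 = 0.406178
Relative efficiency = V_srs / V_st = 0.406178/0.110614 = 3.6720

RE ≈ 3.672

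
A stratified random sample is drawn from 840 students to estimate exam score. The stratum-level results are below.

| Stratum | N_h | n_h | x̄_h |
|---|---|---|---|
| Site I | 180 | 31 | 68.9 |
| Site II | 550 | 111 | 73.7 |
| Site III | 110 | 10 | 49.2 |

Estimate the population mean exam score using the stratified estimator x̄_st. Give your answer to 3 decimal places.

N = Σ N_h = 840. Stratum weights W_h = N_h/N.
x̄_st = (180·68.9 + 550·73.7 + 110·49.2) / 840 = 69.46310

x̄_st ≈ 69.463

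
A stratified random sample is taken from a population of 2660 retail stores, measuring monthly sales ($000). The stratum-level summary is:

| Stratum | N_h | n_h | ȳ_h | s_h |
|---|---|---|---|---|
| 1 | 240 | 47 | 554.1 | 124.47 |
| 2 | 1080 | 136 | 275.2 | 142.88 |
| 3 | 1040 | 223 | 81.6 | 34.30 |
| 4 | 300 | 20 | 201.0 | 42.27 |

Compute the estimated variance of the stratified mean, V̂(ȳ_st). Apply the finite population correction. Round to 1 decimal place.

V̂(ȳ_st) = Σ W_h² (1 − n_h/N_h) s_h²/n_h, with W_h = N_h/N and N = 2660:
  stratum 1: (240/2660)²·(1 − 47/240)·124.47²/47 = 2.15793
  stratum 2: (1080/2660)²·(1 − 136/1080)·142.88²/136 = 21.629
  stratum 3: (1040/2660)²·(1 − 223/1040)·34.30²/223 = 0.633542
  stratum 4: (300/2660)²·(1 − 20/300)·42.27²/20 = 1.0606
V̂(ȳ_st) = 25.4811

V̂(ȳ_st) ≈ 25.5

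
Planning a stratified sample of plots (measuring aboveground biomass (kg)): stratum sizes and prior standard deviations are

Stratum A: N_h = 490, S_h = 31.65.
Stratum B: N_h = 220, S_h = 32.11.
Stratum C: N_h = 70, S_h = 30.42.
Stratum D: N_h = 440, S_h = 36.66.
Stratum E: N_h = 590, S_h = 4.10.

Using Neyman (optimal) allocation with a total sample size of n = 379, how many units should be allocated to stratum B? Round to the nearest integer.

Neyman allocation: n_h = n · N_h S_h / Σ N_i S_i, with n = 379.
  stratum A: N_h·S_h = 490·31.65 = 15508.50
  stratum B: N_h·S_h = 220·32.11 = 7064.20
  stratum C: N_h·S_h = 70·30.42 = 2129.40
  stratum D: N_h·S_h = 440·36.66 = 16130.40
  stratum E: N_h·S_h = 590·4.10 = 2419.00
Σ N_h S_h = 43251.50
n for stratum B = 379·7064.20/43251.50 = 61.901 → 62

62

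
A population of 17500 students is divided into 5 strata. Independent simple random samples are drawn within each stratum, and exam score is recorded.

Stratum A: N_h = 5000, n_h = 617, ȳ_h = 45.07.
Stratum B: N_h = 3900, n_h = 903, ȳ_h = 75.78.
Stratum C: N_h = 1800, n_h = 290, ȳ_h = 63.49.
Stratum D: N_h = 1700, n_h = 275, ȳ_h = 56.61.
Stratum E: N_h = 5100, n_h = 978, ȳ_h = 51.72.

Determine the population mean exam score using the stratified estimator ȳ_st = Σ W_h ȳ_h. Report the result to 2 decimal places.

N = Σ N_h = 17500. Stratum weights W_h = N_h/N.
ȳ_st = (5000·45.07 + 3900·75.78 + 1800·63.49 + 1700·56.61 + 5100·51.72) / 17500 = 56.8676

ȳ_st ≈ 56.87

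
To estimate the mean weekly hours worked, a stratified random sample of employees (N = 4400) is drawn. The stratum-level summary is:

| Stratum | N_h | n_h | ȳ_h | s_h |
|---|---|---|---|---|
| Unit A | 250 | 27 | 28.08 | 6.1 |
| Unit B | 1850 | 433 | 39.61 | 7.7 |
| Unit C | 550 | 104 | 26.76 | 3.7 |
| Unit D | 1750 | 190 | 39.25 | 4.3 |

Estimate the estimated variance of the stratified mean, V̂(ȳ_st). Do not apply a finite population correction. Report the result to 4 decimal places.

V̂(ȳ_st) = Σ W_h² s_h²/n_h, with W_h = N_h/N and N = 4400:
  stratum Unit A: (250/4400)²·6.1²/27 = 0.00444908
  stratum Unit B: (1850/4400)²·7.7²/433 = 0.0242065
  stratum Unit C: (550/4400)²·3.7²/104 = 0.00205679
  stratum Unit D: (1750/4400)²·4.3²/190 = 0.0153941
V̂(ȳ_st) = 0.0461064

V̂(ȳ_st) ≈ 0.0461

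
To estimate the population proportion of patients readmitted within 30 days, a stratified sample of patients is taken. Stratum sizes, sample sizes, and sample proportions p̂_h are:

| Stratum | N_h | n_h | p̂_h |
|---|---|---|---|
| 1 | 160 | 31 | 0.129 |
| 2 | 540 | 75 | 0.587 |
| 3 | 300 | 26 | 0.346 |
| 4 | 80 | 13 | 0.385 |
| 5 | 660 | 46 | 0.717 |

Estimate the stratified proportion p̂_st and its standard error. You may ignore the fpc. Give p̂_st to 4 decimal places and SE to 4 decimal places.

p̂_st ≈ 0.5434, SE ≈ 0.0361

N = 1740; stratum weights W_h = N_h/N.
p̂_st = Σ W_h p̂_h = (160·0.129 + 540·0.587 + 300·0.346 + 80·0.385 + 660·0.717)/1740 = 0.54336
V̂(p̂_st) = Σ W_h² p̂_h(1−p̂_h)/(n_h−1):
  stratum 1: (160/1740)²·0.129·0.871/30 = 3.16685e-05
  stratum 2: (540/1740)²·0.587·0.413/74 = 0.000315533
  stratum 3: (300/1740)²·0.346·0.654/25 = 0.000269065
  stratum 4: (80/1740)²·0.385·0.615/12 = 4.17096e-05
  stratum 5: (660/1740)²·0.717·0.283/45 = 0.000648758
V̂(p̂_st) = 0.00130673; SE = √V̂ = 0.0361488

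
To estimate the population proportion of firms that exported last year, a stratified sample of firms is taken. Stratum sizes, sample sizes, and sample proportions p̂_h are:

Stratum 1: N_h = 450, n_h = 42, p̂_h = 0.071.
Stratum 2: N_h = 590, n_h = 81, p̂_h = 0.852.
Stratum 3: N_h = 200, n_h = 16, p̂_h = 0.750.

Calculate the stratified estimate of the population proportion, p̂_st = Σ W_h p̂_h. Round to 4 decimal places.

p̂_st ≈ 0.5521

N = 1240; stratum weights W_h = N_h/N.
p̂_st = Σ W_h p̂_h = (450·0.071 + 590·0.852 + 200·0.750)/1240 = 0.55212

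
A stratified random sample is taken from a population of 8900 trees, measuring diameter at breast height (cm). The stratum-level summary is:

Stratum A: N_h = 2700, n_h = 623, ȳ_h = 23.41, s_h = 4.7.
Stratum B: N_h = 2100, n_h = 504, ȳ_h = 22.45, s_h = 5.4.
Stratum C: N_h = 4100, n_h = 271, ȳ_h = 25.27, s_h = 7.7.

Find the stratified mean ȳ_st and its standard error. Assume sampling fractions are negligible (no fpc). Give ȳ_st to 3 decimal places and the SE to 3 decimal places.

ȳ_st = Σ W_h ȳ_h = (2700·23.41 + 2100·22.45 + 4100·25.27)/8900 = 24.04034
V̂(ȳ_st) = Σ W_h² s_h²/n_h, with W_h = N_h/N and N = 8900:
  stratum A: (2700/8900)²·4.7²/623 = 0.00326329
  stratum B: (2100/8900)²·5.4²/504 = 0.00322118
  stratum C: (4100/8900)²·7.7²/271 = 0.0464301
V̂(ȳ_st) = 0.0529146
SE(ȳ_st) = √0.0529146 = 0.230032

ȳ_st ≈ 24.040, SE ≈ 0.230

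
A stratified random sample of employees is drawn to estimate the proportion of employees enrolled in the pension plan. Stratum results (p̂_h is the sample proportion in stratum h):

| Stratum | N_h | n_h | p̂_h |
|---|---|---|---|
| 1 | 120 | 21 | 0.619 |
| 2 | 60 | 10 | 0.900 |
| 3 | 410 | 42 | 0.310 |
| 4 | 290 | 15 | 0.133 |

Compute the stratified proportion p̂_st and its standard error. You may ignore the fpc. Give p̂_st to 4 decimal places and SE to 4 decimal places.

p̂_st ≈ 0.3340, SE ≈ 0.0479

N = 880; stratum weights W_h = N_h/N.
p̂_st = Σ W_h p̂_h = (120·0.619 + 60·0.900 + 410·0.310 + 290·0.133)/880 = 0.33403
V̂(p̂_st) = Σ W_h² p̂_h(1−p̂_h)/(n_h−1):
  stratum 1: (120/880)²·0.619·0.381/20 = 0.000219272
  stratum 2: (60/880)²·0.900·0.100/9 = 4.64876e-05
  stratum 3: (410/880)²·0.310·0.690/41 = 0.00113248
  stratum 4: (290/880)²·0.133·0.867/14 = 0.000894486
V̂(p̂_st) = 0.00229272; SE = √V̂ = 0.0478824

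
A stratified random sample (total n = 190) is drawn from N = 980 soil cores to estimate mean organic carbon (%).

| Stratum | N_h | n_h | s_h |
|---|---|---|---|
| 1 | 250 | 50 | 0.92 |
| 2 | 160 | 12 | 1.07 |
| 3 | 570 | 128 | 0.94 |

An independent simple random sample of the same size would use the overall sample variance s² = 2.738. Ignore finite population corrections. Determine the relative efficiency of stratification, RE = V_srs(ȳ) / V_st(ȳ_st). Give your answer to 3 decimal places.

RE ≈ 2.410

V̂(ȳ_st) = Σ W_h² s_h²/n_h, with W_h = N_h/N and N = 980:
  stratum 1: (250/980)²·0.92²/50 = 0.00110162
  stratum 2: (160/980)²·1.07²/12 = 0.00254316
  stratum 3: (570/980)²·0.94²/128 = 0.0023353
V_st = 0.00598009
V_srs = s²/n = 2.738/190 = 0.0144105
Relative efficiency = V_srs / V_st = 0.0144105/0.00598009 = 2.4098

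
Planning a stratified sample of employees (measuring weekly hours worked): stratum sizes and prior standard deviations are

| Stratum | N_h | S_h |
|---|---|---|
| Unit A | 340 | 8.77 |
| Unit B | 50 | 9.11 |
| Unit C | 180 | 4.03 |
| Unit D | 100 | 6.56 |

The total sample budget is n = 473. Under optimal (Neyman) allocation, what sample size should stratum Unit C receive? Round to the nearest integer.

Neyman allocation: n_h = n · N_h S_h / Σ N_i S_i, with n = 473.
  stratum Unit A: N_h·S_h = 340·8.77 = 2981.80
  stratum Unit B: N_h·S_h = 50·9.11 = 455.50
  stratum Unit C: N_h·S_h = 180·4.03 = 725.40
  stratum Unit D: N_h·S_h = 100·6.56 = 656.00
Σ N_h S_h = 4818.70
n for stratum Unit C = 473·725.40/4818.70 = 71.205 → 71

71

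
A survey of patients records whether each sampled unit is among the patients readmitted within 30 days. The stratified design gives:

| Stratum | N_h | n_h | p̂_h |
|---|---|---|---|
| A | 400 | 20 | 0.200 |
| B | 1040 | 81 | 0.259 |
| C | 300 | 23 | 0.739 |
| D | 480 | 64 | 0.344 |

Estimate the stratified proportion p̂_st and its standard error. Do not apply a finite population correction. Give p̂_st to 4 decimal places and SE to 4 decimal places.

N = 2220; stratum weights W_h = N_h/N.
p̂_st = Σ W_h p̂_h = (400·0.200 + 1040·0.259 + 300·0.739 + 480·0.344)/2220 = 0.33161
V̂(p̂_st) = Σ W_h² p̂_h(1−p̂_h)/(n_h−1):
  stratum A: (400/2220)²·0.200·0.800/19 = 0.000273389
  stratum B: (1040/2220)²·0.259·0.741/80 = 0.000526488
  stratum C: (300/2220)²·0.739·0.261/22 = 0.000160103
  stratum D: (480/2220)²·0.344·0.656/63 = 0.000167455
V̂(p̂_st) = 0.00112743; SE = √V̂ = 0.0335773

p̂_st ≈ 0.3316, SE ≈ 0.0336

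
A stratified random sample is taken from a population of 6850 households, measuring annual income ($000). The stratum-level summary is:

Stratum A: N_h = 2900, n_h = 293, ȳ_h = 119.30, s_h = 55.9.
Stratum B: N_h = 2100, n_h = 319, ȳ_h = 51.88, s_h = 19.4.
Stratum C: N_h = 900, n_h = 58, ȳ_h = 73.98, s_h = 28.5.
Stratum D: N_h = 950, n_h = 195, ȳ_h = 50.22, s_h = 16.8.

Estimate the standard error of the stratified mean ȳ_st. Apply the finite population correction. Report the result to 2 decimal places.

SE(ȳ_st) ≈ 1.44

V̂(ȳ_st) = Σ W_h² (1 − n_h/N_h) s_h²/n_h, with W_h = N_h/N and N = 6850:
  stratum A: (2900/6850)²·(1 − 293/2900)·55.9²/293 = 1.71836
  stratum B: (2100/6850)²·(1 − 319/2100)·19.4²/319 = 0.0940405
  stratum C: (900/6850)²·(1 − 58/900)·28.5²/58 = 0.22617
  stratum D: (950/6850)²·(1 − 195/950)·16.8²/195 = 0.0221245
V̂(ȳ_st) = 2.06069
SE(ȳ_st) = √2.06069 = 1.43551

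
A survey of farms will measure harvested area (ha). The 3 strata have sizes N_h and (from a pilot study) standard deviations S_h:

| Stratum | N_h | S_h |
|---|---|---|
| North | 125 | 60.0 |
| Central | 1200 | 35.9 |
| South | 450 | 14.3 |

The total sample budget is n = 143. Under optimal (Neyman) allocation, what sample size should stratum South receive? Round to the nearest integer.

Neyman allocation: n_h = n · N_h S_h / Σ N_i S_i, with n = 143.
  stratum North: N_h·S_h = 125·60.0 = 7500.00
  stratum Central: N_h·S_h = 1200·35.9 = 43080.00
  stratum South: N_h·S_h = 450·14.3 = 6435.00
Σ N_h S_h = 57015.00
n for stratum South = 143·6435.00/57015.00 = 16.140 → 16

16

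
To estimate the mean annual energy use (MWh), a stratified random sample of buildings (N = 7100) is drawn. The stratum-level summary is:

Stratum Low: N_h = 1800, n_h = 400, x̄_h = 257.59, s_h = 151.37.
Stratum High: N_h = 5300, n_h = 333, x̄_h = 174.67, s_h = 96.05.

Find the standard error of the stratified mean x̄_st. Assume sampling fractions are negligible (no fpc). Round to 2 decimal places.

V̂(x̄_st) = Σ W_h² s_h²/n_h, with W_h = N_h/N and N = 7100:
  stratum Low: (1800/7100)²·151.37²/400 = 3.6817
  stratum High: (5300/7100)²·96.05²/333 = 15.4378
V̂(x̄_st) = 19.1195
SE(x̄_st) = √19.1195 = 4.37259

SE(x̄_st) ≈ 4.37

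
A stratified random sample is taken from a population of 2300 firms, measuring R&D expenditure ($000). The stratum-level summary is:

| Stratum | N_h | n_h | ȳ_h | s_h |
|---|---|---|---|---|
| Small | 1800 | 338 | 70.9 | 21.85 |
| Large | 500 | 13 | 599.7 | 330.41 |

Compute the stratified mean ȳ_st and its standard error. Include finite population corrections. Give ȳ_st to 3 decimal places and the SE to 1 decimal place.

ȳ_st ≈ 185.857, SE ≈ 19.7

ȳ_st = Σ W_h ȳ_h = (1800·70.9 + 500·599.7)/2300 = 185.85652
V̂(ȳ_st) = Σ W_h² (1 − n_h/N_h) s_h²/n_h, with W_h = N_h/N and N = 2300:
  stratum Small: (1800/2300)²·(1 − 338/1800)·21.85²/338 = 0.702668
  stratum Large: (500/2300)²·(1 − 13/500)·330.41²/13 = 386.551
V̂(ȳ_st) = 387.253
SE(ȳ_st) = √387.253 = 19.6788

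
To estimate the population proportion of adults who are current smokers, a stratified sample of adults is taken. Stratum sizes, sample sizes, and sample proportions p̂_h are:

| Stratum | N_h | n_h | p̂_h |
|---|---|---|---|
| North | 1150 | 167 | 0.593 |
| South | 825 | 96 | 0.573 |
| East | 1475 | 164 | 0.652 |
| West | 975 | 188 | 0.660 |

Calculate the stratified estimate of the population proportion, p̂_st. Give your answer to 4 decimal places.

p̂_st ≈ 0.6237

N = 4425; stratum weights W_h = N_h/N.
p̂_st = Σ W_h p̂_h = (1150·0.593 + 825·0.573 + 1475·0.652 + 975·0.660)/4425 = 0.62370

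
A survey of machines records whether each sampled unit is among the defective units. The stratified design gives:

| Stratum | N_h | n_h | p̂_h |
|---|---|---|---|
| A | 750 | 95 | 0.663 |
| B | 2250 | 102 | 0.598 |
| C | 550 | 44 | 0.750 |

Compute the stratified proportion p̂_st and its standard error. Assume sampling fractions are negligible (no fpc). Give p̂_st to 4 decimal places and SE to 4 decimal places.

N = 3550; stratum weights W_h = N_h/N.
p̂_st = Σ W_h p̂_h = (750·0.663 + 2250·0.598 + 550·0.750)/3550 = 0.63528
V̂(p̂_st) = Σ W_h² p̂_h(1−p̂_h)/(n_h−1):
  stratum A: (750/3550)²·0.663·0.337/94 = 0.000106092
  stratum B: (2250/3550)²·0.598·0.402/101 = 0.000956124
  stratum C: (550/3550)²·0.750·0.250/43 = 0.000104665
V̂(p̂_st) = 0.00116688; SE = √V̂ = 0.0341596

p̂_st ≈ 0.6353, SE ≈ 0.0342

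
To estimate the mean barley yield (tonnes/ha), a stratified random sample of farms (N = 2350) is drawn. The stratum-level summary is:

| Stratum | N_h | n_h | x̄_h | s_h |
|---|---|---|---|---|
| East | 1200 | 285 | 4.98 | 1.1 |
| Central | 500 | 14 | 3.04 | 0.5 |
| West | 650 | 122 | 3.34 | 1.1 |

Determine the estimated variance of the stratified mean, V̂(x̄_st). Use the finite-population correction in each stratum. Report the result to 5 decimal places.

V̂(x̄_st) = Σ W_h² (1 − n_h/N_h) s_h²/n_h, with W_h = N_h/N and N = 2350:
  stratum East: (1200/2350)²·(1 − 285/1200)·1.1²/285 = 0.000844126
  stratum Central: (500/2350)²·(1 − 14/500)·0.5²/14 = 0.000785747
  stratum West: (650/2350)²·(1 − 122/650)·1.1²/122 = 0.000616364
V̂(x̄_st) = 0.00224624

V̂(x̄_st) ≈ 0.00225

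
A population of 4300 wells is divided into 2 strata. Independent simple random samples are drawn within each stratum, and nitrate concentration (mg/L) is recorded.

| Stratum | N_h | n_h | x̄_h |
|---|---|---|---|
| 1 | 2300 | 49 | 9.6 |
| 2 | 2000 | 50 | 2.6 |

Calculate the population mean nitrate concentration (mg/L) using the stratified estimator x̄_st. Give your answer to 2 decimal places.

N = Σ N_h = 4300. Stratum weights W_h = N_h/N.
x̄_st = (2300·9.6 + 2000·2.6) / 4300 = 6.3442

x̄_st ≈ 6.34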